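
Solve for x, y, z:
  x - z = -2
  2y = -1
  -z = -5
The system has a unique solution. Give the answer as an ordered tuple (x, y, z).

(3, -1/2, 5)

Form the augmented matrix and row-reduce:
  [ 1  0  -1  |  -2 ]
  [ 0  2   0  |  -1 ]
  [ 0  0  -1  |  -5 ]
R2 -> 1/2·R2
  [ 1  0  -1  |    -2 ]
  [ 0  1   0  |  -1/2 ]
  [ 0  0  -1  |    -5 ]
R3 -> -1·R3
  [ 1  0  -1  |    -2 ]
  [ 0  1   0  |  -1/2 ]
  [ 0  0   1  |     5 ]
R1 -> R1 + R3
  [ 1  0  0  |     3 ]
  [ 0  1  0  |  -1/2 ]
  [ 0  0  1  |     5 ]
Reading off the last column: x = 3, y = -1/2, z = 5.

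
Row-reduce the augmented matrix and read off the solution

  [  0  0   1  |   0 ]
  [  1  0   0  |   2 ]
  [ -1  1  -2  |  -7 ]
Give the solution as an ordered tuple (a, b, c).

(2, -5, 0)

ρ1 ↔ ρ2
  [  1  0   0  |   2 ]
  [  0  0   1  |   0 ]
  [ -1  1  -2  |  -7 ]
ρ3 -> ρ3 + ρ1
  [ 1  0   0  |   2 ]
  [ 0  0   1  |   0 ]
  [ 0  1  -2  |  -5 ]
ρ2 ↔ ρ3
  [ 1  0   0  |   2 ]
  [ 0  1  -2  |  -5 ]
  [ 0  0   1  |   0 ]
ρ2 -> ρ2 + 2·ρ3
  [ 1  0  0  |   2 ]
  [ 0  1  0  |  -5 ]
  [ 0  0  1  |   0 ]
Reading off the last column: a = 2, b = -5, c = 0.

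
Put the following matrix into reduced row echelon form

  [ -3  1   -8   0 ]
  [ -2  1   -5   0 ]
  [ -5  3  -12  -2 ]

[[1, 0, 3, 0], [0, 1, 1, 0], [0, 0, 0, 1]]

r1 ← -1/3·r1
  [  1  -1/3  8/3   0 ]
  [ -2     1   -5   0 ]
  [ -5     3  -12  -2 ]
r2 ← r2 + 2·r1
  [  1  -1/3  8/3   0 ]
  [  0   1/3  1/3   0 ]
  [ -5     3  -12  -2 ]
r3 ← r3 + 5·r1
  [ 1  -1/3  8/3   0 ]
  [ 0   1/3  1/3   0 ]
  [ 0   4/3  4/3  -2 ]
r2 ← 3·r2
  [ 1  -1/3  8/3   0 ]
  [ 0     1    1   0 ]
  [ 0   4/3  4/3  -2 ]
r3 ← r3 − 4/3·r2
  [ 1  -1/3  8/3   0 ]
  [ 0     1    1   0 ]
  [ 0     0    0  -2 ]
r3 ← -1/2·r3
  [ 1  -1/3  8/3  0 ]
  [ 0     1    1  0 ]
  [ 0     0    0  1 ]
r1 ← r1 + 1/3·r2
  [ 1  0  3  0 ]
  [ 0  1  1  0 ]
  [ 0  0  0  1 ]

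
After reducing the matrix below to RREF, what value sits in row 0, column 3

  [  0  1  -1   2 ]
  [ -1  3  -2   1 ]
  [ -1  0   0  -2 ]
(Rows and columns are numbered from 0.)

ρ1 <-> ρ2
  [ -1  3  -2   1 ]
  [  0  1  -1   2 ]
  [ -1  0   0  -2 ]
ρ1 ← -1·ρ1
  [  1  -3   2  -1 ]
  [  0   1  -1   2 ]
  [ -1   0   0  -2 ]
ρ3 ← ρ3 + ρ1
  [ 1  -3   2  -1 ]
  [ 0   1  -1   2 ]
  [ 0  -3   2  -3 ]
ρ3 ← ρ3 + 3·ρ2
  [ 1  -3   2  -1 ]
  [ 0   1  -1   2 ]
  [ 0   0  -1   3 ]
ρ3 ← -1·ρ3
  [ 1  -3   2  -1 ]
  [ 0   1  -1   2 ]
  [ 0   0   1  -3 ]
ρ2 ← ρ2 + ρ3
  [ 1  -3  2  -1 ]
  [ 0   1  0  -1 ]
  [ 0   0  1  -3 ]
ρ1 ← ρ1 − 2·ρ3
  [ 1  -3  0   5 ]
  [ 0   1  0  -1 ]
  [ 0   0  1  -3 ]
ρ1 ← ρ1 + 3·ρ2
  [ 1  0  0   2 ]
  [ 0  1  0  -1 ]
  [ 0  0  1  -3 ]

2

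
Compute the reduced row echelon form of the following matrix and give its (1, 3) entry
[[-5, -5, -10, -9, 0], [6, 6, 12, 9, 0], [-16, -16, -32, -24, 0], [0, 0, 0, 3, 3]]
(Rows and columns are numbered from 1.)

Multiply r1 by -1/5.
  [   1    1    2  9/5  0 ]
  [   6    6   12    9  0 ]
  [ -16  -16  -32  -24  0 ]
  [   0    0    0    3  3 ]
Subtract 6 times r1 from r2.
  [   1    1    2   9/5  0 ]
  [   0    0    0  -9/5  0 ]
  [ -16  -16  -32   -24  0 ]
  [   0    0    0     3  3 ]
Add 16 times r1 to r3.
  [ 1  1  2   9/5  0 ]
  [ 0  0  0  -9/5  0 ]
  [ 0  0  0  24/5  0 ]
  [ 0  0  0     3  3 ]
Multiply r2 by -5/9.
  [ 1  1  2   9/5  0 ]
  [ 0  0  0     1  0 ]
  [ 0  0  0  24/5  0 ]
  [ 0  0  0     3  3 ]
Subtract 24/5 times r2 from r3.
  [ 1  1  2  9/5  0 ]
  [ 0  0  0    1  0 ]
  [ 0  0  0    0  0 ]
  [ 0  0  0    3  3 ]
Subtract 3 times r2 from r4.
  [ 1  1  2  9/5  0 ]
  [ 0  0  0    1  0 ]
  [ 0  0  0    0  0 ]
  [ 0  0  0    0  3 ]
Swap r3 and r4.
  [ 1  1  2  9/5  0 ]
  [ 0  0  0    1  0 ]
  [ 0  0  0    0  3 ]
  [ 0  0  0    0  0 ]
Multiply r3 by 1/3.
  [ 1  1  2  9/5  0 ]
  [ 0  0  0    1  0 ]
  [ 0  0  0    0  1 ]
  [ 0  0  0    0  0 ]
Subtract 9/5 times r2 from r1.
  [ 1  1  2  0  0 ]
  [ 0  0  0  1  0 ]
  [ 0  0  0  0  1 ]
  [ 0  0  0  0  0 ]

2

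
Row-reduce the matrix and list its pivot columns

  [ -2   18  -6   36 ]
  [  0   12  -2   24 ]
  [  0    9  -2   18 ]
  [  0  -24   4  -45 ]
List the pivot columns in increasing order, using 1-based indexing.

Multiply ρ1 by -1/2.
  [ 1   -9   3  -18 ]
  [ 0   12  -2   24 ]
  [ 0    9  -2   18 ]
  [ 0  -24   4  -45 ]
Multiply ρ2 by 1/12.
  [ 1   -9     3  -18 ]
  [ 0    1  -1/6    2 ]
  [ 0    9    -2   18 ]
  [ 0  -24     4  -45 ]
Subtract 9 times ρ2 from ρ3.
  [ 1   -9     3  -18 ]
  [ 0    1  -1/6    2 ]
  [ 0    0  -1/2    0 ]
  [ 0  -24     4  -45 ]
Add 24 times ρ2 to ρ4.
  [ 1  -9     3  -18 ]
  [ 0   1  -1/6    2 ]
  [ 0   0  -1/2    0 ]
  [ 0   0     0    3 ]
Multiply ρ3 by -2.
  [ 1  -9     3  -18 ]
  [ 0   1  -1/6    2 ]
  [ 0   0     1    0 ]
  [ 0   0     0    3 ]
Multiply ρ4 by 1/3.
  [ 1  -9     3  -18 ]
  [ 0   1  -1/6    2 ]
  [ 0   0     1    0 ]
  [ 0   0     0    1 ]
Subtract 2 times ρ4 from ρ2.
  [ 1  -9     3  -18 ]
  [ 0   1  -1/6    0 ]
  [ 0   0     1    0 ]
  [ 0   0     0    1 ]
Add 18 times ρ4 to ρ1.
  [ 1  -9     3  0 ]
  [ 0   1  -1/6  0 ]
  [ 0   0     1  0 ]
  [ 0   0     0  1 ]
Add 1/6 times ρ3 to ρ2.
  [ 1  -9  3  0 ]
  [ 0   1  0  0 ]
  [ 0   0  1  0 ]
  [ 0   0  0  1 ]
Subtract 3 times ρ3 from ρ1.
  [ 1  -9  0  0 ]
  [ 0   1  0  0 ]
  [ 0   0  1  0 ]
  [ 0   0  0  1 ]
Add 9 times ρ2 to ρ1.
  [ 1  0  0  0 ]
  [ 0  1  0  0 ]
  [ 0  0  1  0 ]
  [ 0  0  0  1 ]
Pivot columns are the columns containing a leading 1.

1, 2, 3, 4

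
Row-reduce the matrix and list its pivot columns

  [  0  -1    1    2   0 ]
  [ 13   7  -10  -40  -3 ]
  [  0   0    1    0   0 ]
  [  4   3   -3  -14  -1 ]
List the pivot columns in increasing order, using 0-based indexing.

0, 1, 2, 4

Swap R1 and R2.
Multiply R1 by 1/13.
Subtract 4 times R1 from R4.
Multiply R2 by -1.
Subtract 11/13 times R2 from R4.
Subtract 12/13 times R3 from R4.
Multiply R4 by -13.
Add 3/13 times R4 to R1.
Add R3 to R2.
Add 10/13 times R3 to R1.
Subtract 7/13 times R2 from R1.
Pivot columns are the columns containing a leading 1.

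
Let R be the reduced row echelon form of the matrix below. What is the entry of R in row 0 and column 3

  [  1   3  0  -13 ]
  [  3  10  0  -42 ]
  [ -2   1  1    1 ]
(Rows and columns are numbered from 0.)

-4

R2 := R2 − 3·R1
  [  1  3  0  -13 ]
  [  0  1  0   -3 ]
  [ -2  1  1    1 ]
R3 := R3 + 2·R1
  [ 1  3  0  -13 ]
  [ 0  1  0   -3 ]
  [ 0  7  1  -25 ]
R3 := R3 − 7·R2
  [ 1  3  0  -13 ]
  [ 0  1  0   -3 ]
  [ 0  0  1   -4 ]
R1 := R1 − 3·R2
  [ 1  0  0  -4 ]
  [ 0  1  0  -3 ]
  [ 0  0  1  -4 ]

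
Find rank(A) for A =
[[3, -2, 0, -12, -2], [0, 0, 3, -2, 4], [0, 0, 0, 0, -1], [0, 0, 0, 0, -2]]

rank = 3

R1 -> 1/3·R1
  [ 1  -2/3  0  -4  -2/3 ]
  [ 0     0  3  -2     4 ]
  [ 0     0  0   0    -1 ]
  [ 0     0  0   0    -2 ]
R2 -> 1/3·R2
  [ 1  -2/3  0    -4  -2/3 ]
  [ 0     0  1  -2/3   4/3 ]
  [ 0     0  0     0    -1 ]
  [ 0     0  0     0    -2 ]
R3 -> -1·R3
  [ 1  -2/3  0    -4  -2/3 ]
  [ 0     0  1  -2/3   4/3 ]
  [ 0     0  0     0     1 ]
  [ 0     0  0     0    -2 ]
R4 -> R4 + 2·R3
  [ 1  -2/3  0    -4  -2/3 ]
  [ 0     0  1  -2/3   4/3 ]
  [ 0     0  0     0     1 ]
  [ 0     0  0     0     0 ]
R2 -> R2 − 4/3·R3
  [ 1  -2/3  0    -4  -2/3 ]
  [ 0     0  1  -2/3     0 ]
  [ 0     0  0     0     1 ]
  [ 0     0  0     0     0 ]
R1 -> R1 + 2/3·R3
  [ 1  -2/3  0    -4  0 ]
  [ 0     0  1  -2/3  0 ]
  [ 0     0  0     0  1 ]
  [ 0     0  0     0  0 ]
The reduced form has 3 nonzero rows.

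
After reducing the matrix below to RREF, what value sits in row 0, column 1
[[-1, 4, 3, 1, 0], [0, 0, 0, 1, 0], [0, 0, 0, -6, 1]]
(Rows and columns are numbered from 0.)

Multiply ρ1 by -1.
  [ 1  -4  -3  -1  0 ]
  [ 0   0   0   1  0 ]
  [ 0   0   0  -6  1 ]
Add 6 times ρ2 to ρ3.
  [ 1  -4  -3  -1  0 ]
  [ 0   0   0   1  0 ]
  [ 0   0   0   0  1 ]
Add ρ2 to ρ1.
  [ 1  -4  -3  0  0 ]
  [ 0   0   0  1  0 ]
  [ 0   0   0  0  1 ]

-4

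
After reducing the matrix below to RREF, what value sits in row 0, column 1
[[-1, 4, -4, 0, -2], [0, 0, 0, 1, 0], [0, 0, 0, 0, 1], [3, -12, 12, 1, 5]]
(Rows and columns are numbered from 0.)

Multiply R1 by -1.
Subtract 3 times R1 from R4.
Subtract R2 from R4.
Add R3 to R4.
Subtract 2 times R3 from R1.

-4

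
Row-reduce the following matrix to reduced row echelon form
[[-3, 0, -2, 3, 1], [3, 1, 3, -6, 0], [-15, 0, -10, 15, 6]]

Multiply r1 by -1/3.
  [   1  0  2/3  -1  -1/3 ]
  [   3  1    3  -6     0 ]
  [ -15  0  -10  15     6 ]
Subtract 3 times r1 from r2.
  [   1  0  2/3  -1  -1/3 ]
  [   0  1    1  -3     1 ]
  [ -15  0  -10  15     6 ]
Add 15 times r1 to r3.
  [ 1  0  2/3  -1  -1/3 ]
  [ 0  1    1  -3     1 ]
  [ 0  0    0   0     1 ]
Subtract r3 from r2.
  [ 1  0  2/3  -1  -1/3 ]
  [ 0  1    1  -3     0 ]
  [ 0  0    0   0     1 ]
Add 1/3 times r3 to r1.
  [ 1  0  2/3  -1  0 ]
  [ 0  1    1  -3  0 ]
  [ 0  0    0   0  1 ]

[[1, 0, 2/3, -1, 0], [0, 1, 1, -3, 0], [0, 0, 0, 0, 1]]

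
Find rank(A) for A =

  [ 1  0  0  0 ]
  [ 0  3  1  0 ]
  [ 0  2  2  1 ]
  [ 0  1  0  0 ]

R2 -> 1/3·R2
  [ 1  0    0  0 ]
  [ 0  1  1/3  0 ]
  [ 0  2    2  1 ]
  [ 0  1    0  0 ]
R3 -> R3 − 2·R2
  [ 1  0    0  0 ]
  [ 0  1  1/3  0 ]
  [ 0  0  4/3  1 ]
  [ 0  1    0  0 ]
R4 -> R4 − R2
  [ 1  0     0  0 ]
  [ 0  1   1/3  0 ]
  [ 0  0   4/3  1 ]
  [ 0  0  -1/3  0 ]
R3 -> 3/4·R3
  [ 1  0     0    0 ]
  [ 0  1   1/3    0 ]
  [ 0  0     1  3/4 ]
  [ 0  0  -1/3    0 ]
R4 -> R4 + 1/3·R3
  [ 1  0    0    0 ]
  [ 0  1  1/3    0 ]
  [ 0  0    1  3/4 ]
  [ 0  0    0  1/4 ]
R4 -> 4·R4
  [ 1  0    0    0 ]
  [ 0  1  1/3    0 ]
  [ 0  0    1  3/4 ]
  [ 0  0    0    1 ]
R3 -> R3 − 3/4·R4
  [ 1  0    0  0 ]
  [ 0  1  1/3  0 ]
  [ 0  0    1  0 ]
  [ 0  0    0  1 ]
R2 -> R2 − 1/3·R3
  [ 1  0  0  0 ]
  [ 0  1  0  0 ]
  [ 0  0  1  0 ]
  [ 0  0  0  1 ]
The reduced form has 4 nonzero rows.

rank = 4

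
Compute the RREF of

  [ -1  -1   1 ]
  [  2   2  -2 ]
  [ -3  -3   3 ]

R1 := -1·R1
  [  1   1  -1 ]
  [  2   2  -2 ]
  [ -3  -3   3 ]
R2 := R2 − 2·R1
  [  1   1  -1 ]
  [  0   0   0 ]
  [ -3  -3   3 ]
R3 := R3 + 3·R1
  [ 1  1  -1 ]
  [ 0  0   0 ]
  [ 0  0   0 ]

[[1, 1, -1], [0, 0, 0], [0, 0, 0]]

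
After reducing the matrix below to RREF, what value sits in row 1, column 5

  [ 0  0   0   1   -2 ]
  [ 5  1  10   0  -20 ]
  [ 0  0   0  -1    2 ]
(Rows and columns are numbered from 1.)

R1 <=> R2
  [ 5  1  10   0  -20 ]
  [ 0  0   0   1   -2 ]
  [ 0  0   0  -1    2 ]
R1 -> 1/5·R1
  [ 1  1/5  2   0  -4 ]
  [ 0    0  0   1  -2 ]
  [ 0    0  0  -1   2 ]
R3 -> R3 + R2
  [ 1  1/5  2  0  -4 ]
  [ 0    0  0  1  -2 ]
  [ 0    0  0  0   0 ]

-4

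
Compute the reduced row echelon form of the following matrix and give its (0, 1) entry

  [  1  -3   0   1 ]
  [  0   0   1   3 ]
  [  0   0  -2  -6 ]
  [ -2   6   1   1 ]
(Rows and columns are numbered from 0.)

ρ4 ← ρ4 + 2·ρ1
ρ3 ← ρ3 + 2·ρ2
ρ4 ← ρ4 − ρ2

-3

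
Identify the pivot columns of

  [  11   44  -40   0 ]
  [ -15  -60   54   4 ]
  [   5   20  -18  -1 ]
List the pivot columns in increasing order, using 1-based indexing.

ρ1 → 1/11·ρ1
  [   1    4  -40/11   0 ]
  [ -15  -60      54   4 ]
  [   5   20     -18  -1 ]
ρ2 → ρ2 + 15·ρ1
  [ 1   4  -40/11   0 ]
  [ 0   0   -6/11   4 ]
  [ 5  20     -18  -1 ]
ρ3 → ρ3 − 5·ρ1
  [ 1  4  -40/11   0 ]
  [ 0  0   -6/11   4 ]
  [ 0  0    2/11  -1 ]
ρ2 → -11/6·ρ2
  [ 1  4  -40/11      0 ]
  [ 0  0       1  -22/3 ]
  [ 0  0    2/11     -1 ]
ρ3 → ρ3 − 2/11·ρ2
  [ 1  4  -40/11      0 ]
  [ 0  0       1  -22/3 ]
  [ 0  0       0    1/3 ]
ρ3 → 3·ρ3
  [ 1  4  -40/11      0 ]
  [ 0  0       1  -22/3 ]
  [ 0  0       0      1 ]
ρ2 → ρ2 + 22/3·ρ3
  [ 1  4  -40/11  0 ]
  [ 0  0       1  0 ]
  [ 0  0       0  1 ]
ρ1 → ρ1 + 40/11·ρ2
  [ 1  4  0  0 ]
  [ 0  0  1  0 ]
  [ 0  0  0  1 ]
Pivot columns are the columns containing a leading 1.

1, 3, 4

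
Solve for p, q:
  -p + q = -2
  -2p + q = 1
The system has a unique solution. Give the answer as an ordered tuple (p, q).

(-3, -5)

Form the augmented matrix and row-reduce:
  [ -1  1  |  -2 ]
  [ -2  1  |   1 ]
r1 → -1·r1
  [  1  -1  |  2 ]
  [ -2   1  |  1 ]
r2 → r2 + 2·r1
  [ 1  -1  |  2 ]
  [ 0  -1  |  5 ]
r2 → -1·r2
  [ 1  -1  |   2 ]
  [ 0   1  |  -5 ]
r1 → r1 + r2
  [ 1  0  |  -3 ]
  [ 0  1  |  -5 ]
Reading off the last column: p = -3, q = -5.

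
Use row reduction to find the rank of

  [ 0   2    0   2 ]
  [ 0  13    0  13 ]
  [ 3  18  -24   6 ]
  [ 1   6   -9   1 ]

r1 <=> r3
  [ 3  18  -24   6 ]
  [ 0  13    0  13 ]
  [ 0   2    0   2 ]
  [ 1   6   -9   1 ]
r1 := 1/3·r1
  [ 1   6  -8   2 ]
  [ 0  13   0  13 ]
  [ 0   2   0   2 ]
  [ 1   6  -9   1 ]
r4 := r4 − r1
  [ 1   6  -8   2 ]
  [ 0  13   0  13 ]
  [ 0   2   0   2 ]
  [ 0   0  -1  -1 ]
r2 := 1/13·r2
  [ 1  6  -8   2 ]
  [ 0  1   0   1 ]
  [ 0  2   0   2 ]
  [ 0  0  -1  -1 ]
r3 := r3 − 2·r2
  [ 1  6  -8   2 ]
  [ 0  1   0   1 ]
  [ 0  0   0   0 ]
  [ 0  0  -1  -1 ]
r3 <=> r4
  [ 1  6  -8   2 ]
  [ 0  1   0   1 ]
  [ 0  0  -1  -1 ]
  [ 0  0   0   0 ]
r3 := -1·r3
  [ 1  6  -8  2 ]
  [ 0  1   0  1 ]
  [ 0  0   1  1 ]
  [ 0  0   0  0 ]
r1 := r1 + 8·r3
  [ 1  6  0  10 ]
  [ 0  1  0   1 ]
  [ 0  0  1   1 ]
  [ 0  0  0   0 ]
r1 := r1 − 6·r2
  [ 1  0  0  4 ]
  [ 0  1  0  1 ]
  [ 0  0  1  1 ]
  [ 0  0  0  0 ]
The reduced form has 3 nonzero rows.

rank = 3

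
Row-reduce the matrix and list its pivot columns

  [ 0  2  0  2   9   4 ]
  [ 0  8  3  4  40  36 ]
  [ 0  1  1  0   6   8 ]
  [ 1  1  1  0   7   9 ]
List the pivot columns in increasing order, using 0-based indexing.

0, 1, 2, 3

Swap R1 and R4.
  [ 1  1  1  0   7   9 ]
  [ 0  8  3  4  40  36 ]
  [ 0  1  1  0   6   8 ]
  [ 0  2  0  2   9   4 ]
Multiply R2 by 1/8.
  [ 1  1    1    0  7    9 ]
  [ 0  1  3/8  1/2  5  9/2 ]
  [ 0  1    1    0  6    8 ]
  [ 0  2    0    2  9    4 ]
Subtract R2 from R3.
  [ 1  1    1     0  7    9 ]
  [ 0  1  3/8   1/2  5  9/2 ]
  [ 0  0  5/8  -1/2  1  7/2 ]
  [ 0  2    0     2  9    4 ]
Subtract 2 times R2 from R4.
  [ 1  1     1     0   7    9 ]
  [ 0  1   3/8   1/2   5  9/2 ]
  [ 0  0   5/8  -1/2   1  7/2 ]
  [ 0  0  -3/4     1  -1   -5 ]
Multiply R3 by 8/5.
  [ 1  1     1     0    7     9 ]
  [ 0  1   3/8   1/2    5   9/2 ]
  [ 0  0     1  -4/5  8/5  28/5 ]
  [ 0  0  -3/4     1   -1    -5 ]
Add 3/4 times R3 to R4.
  [ 1  1    1     0    7     9 ]
  [ 0  1  3/8   1/2    5   9/2 ]
  [ 0  0    1  -4/5  8/5  28/5 ]
  [ 0  0    0   2/5  1/5  -4/5 ]
Multiply R4 by 5/2.
  [ 1  1    1     0    7     9 ]
  [ 0  1  3/8   1/2    5   9/2 ]
  [ 0  0    1  -4/5  8/5  28/5 ]
  [ 0  0    0     1  1/2    -2 ]
Add 4/5 times R4 to R3.
  [ 1  1    1    0    7    9 ]
  [ 0  1  3/8  1/2    5  9/2 ]
  [ 0  0    1    0    2    4 ]
  [ 0  0    0    1  1/2   -2 ]
Subtract 1/2 times R4 from R2.
  [ 1  1    1  0     7     9 ]
  [ 0  1  3/8  0  19/4  11/2 ]
  [ 0  0    1  0     2     4 ]
  [ 0  0    0  1   1/2    -2 ]
Subtract 3/8 times R3 from R2.
  [ 1  1  1  0    7   9 ]
  [ 0  1  0  0    4   4 ]
  [ 0  0  1  0    2   4 ]
  [ 0  0  0  1  1/2  -2 ]
Subtract R3 from R1.
  [ 1  1  0  0    5   5 ]
  [ 0  1  0  0    4   4 ]
  [ 0  0  1  0    2   4 ]
  [ 0  0  0  1  1/2  -2 ]
Subtract R2 from R1.
  [ 1  0  0  0    1   1 ]
  [ 0  1  0  0    4   4 ]
  [ 0  0  1  0    2   4 ]
  [ 0  0  0  1  1/2  -2 ]
Pivot columns are the columns containing a leading 1.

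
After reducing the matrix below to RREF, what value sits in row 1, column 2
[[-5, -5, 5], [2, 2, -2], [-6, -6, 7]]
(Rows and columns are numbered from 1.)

1

R1 -> -1/5·R1
  [  1   1  -1 ]
  [  2   2  -2 ]
  [ -6  -6   7 ]
R2 -> R2 − 2·R1
  [  1   1  -1 ]
  [  0   0   0 ]
  [ -6  -6   7 ]
R3 -> R3 + 6·R1
  [ 1  1  -1 ]
  [ 0  0   0 ]
  [ 0  0   1 ]
R2 ↔ R3
  [ 1  1  -1 ]
  [ 0  0   1 ]
  [ 0  0   0 ]
R1 -> R1 + R2
  [ 1  1  0 ]
  [ 0  0  1 ]
  [ 0  0  0 ]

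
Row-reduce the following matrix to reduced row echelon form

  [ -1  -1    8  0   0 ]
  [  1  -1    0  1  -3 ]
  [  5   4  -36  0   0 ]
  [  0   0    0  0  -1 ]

[[1, 0, -4, 0, 0], [0, 1, -4, 0, 0], [0, 0, 0, 1, 0], [0, 0, 0, 0, 1]]

Multiply R1 by -1.
Subtract R1 from R2.
Subtract 5 times R1 from R3.
Multiply R2 by -1/2.
Add R2 to R3.
Multiply R3 by -2.
Multiply R4 by -1.
Add 3 times R4 to R3.
Subtract 3/2 times R4 from R2.
Add 1/2 times R3 to R2.
Subtract R2 from R1.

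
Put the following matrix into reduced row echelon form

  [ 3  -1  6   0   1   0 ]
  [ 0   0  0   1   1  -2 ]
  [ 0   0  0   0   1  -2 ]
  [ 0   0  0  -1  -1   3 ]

[[1, -1/3, 2, 0, 0, 0], [0, 0, 0, 1, 0, 0], [0, 0, 0, 0, 1, 0], [0, 0, 0, 0, 0, 1]]

R1 ← 1/3·R1
R4 ← R4 + R2
R3 ← R3 + 2·R4
R2 ← R2 + 2·R4
R2 ← R2 − R3
R1 ← R1 − 1/3·R3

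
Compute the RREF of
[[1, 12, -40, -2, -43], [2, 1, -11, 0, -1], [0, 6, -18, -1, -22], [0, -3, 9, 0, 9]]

R2 → R2 − 2·R1
  [ 1   12  -40  -2  -43 ]
  [ 0  -23   69   4   85 ]
  [ 0    6  -18  -1  -22 ]
  [ 0   -3    9   0    9 ]
R2 → -1/23·R2
  [ 1  12  -40     -2     -43 ]
  [ 0   1   -3  -4/23  -85/23 ]
  [ 0   6  -18     -1     -22 ]
  [ 0  -3    9      0       9 ]
R3 → R3 − 6·R2
  [ 1  12  -40     -2     -43 ]
  [ 0   1   -3  -4/23  -85/23 ]
  [ 0   0    0   1/23    4/23 ]
  [ 0  -3    9      0       9 ]
R4 → R4 + 3·R2
  [ 1  12  -40      -2     -43 ]
  [ 0   1   -3   -4/23  -85/23 ]
  [ 0   0    0    1/23    4/23 ]
  [ 0   0    0  -12/23  -48/23 ]
R3 → 23·R3
  [ 1  12  -40      -2     -43 ]
  [ 0   1   -3   -4/23  -85/23 ]
  [ 0   0    0       1       4 ]
  [ 0   0    0  -12/23  -48/23 ]
R4 → R4 + 12/23·R3
  [ 1  12  -40     -2     -43 ]
  [ 0   1   -3  -4/23  -85/23 ]
  [ 0   0    0      1       4 ]
  [ 0   0    0      0       0 ]
R2 → R2 + 4/23·R3
  [ 1  12  -40  -2  -43 ]
  [ 0   1   -3   0   -3 ]
  [ 0   0    0   1    4 ]
  [ 0   0    0   0    0 ]
R1 → R1 + 2·R3
  [ 1  12  -40  0  -35 ]
  [ 0   1   -3  0   -3 ]
  [ 0   0    0  1    4 ]
  [ 0   0    0  0    0 ]
R1 → R1 − 12·R2
  [ 1  0  -4  0   1 ]
  [ 0  1  -3  0  -3 ]
  [ 0  0   0  1   4 ]
  [ 0  0   0  0   0 ]

[[1, 0, -4, 0, 1], [0, 1, -3, 0, -3], [0, 0, 0, 1, 4], [0, 0, 0, 0, 0]]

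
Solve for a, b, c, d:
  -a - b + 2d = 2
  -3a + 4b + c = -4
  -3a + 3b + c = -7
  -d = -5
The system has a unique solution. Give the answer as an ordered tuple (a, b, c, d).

Form the augmented matrix and row-reduce:
  [ -1  -1  0   2  |   2 ]
  [ -3   4  1   0  |  -4 ]
  [ -3   3  1   0  |  -7 ]
  [  0   0  0  -1  |  -5 ]
r1 := -1·r1
  [  1  1  0  -2  |  -2 ]
  [ -3  4  1   0  |  -4 ]
  [ -3  3  1   0  |  -7 ]
  [  0  0  0  -1  |  -5 ]
r2 := r2 + 3·r1
  [  1  1  0  -2  |   -2 ]
  [  0  7  1  -6  |  -10 ]
  [ -3  3  1   0  |   -7 ]
  [  0  0  0  -1  |   -5 ]
r3 := r3 + 3·r1
  [ 1  1  0  -2  |   -2 ]
  [ 0  7  1  -6  |  -10 ]
  [ 0  6  1  -6  |  -13 ]
  [ 0  0  0  -1  |   -5 ]
r2 := 1/7·r2
  [ 1  1    0    -2  |     -2 ]
  [ 0  1  1/7  -6/7  |  -10/7 ]
  [ 0  6    1    -6  |    -13 ]
  [ 0  0    0    -1  |     -5 ]
r3 := r3 − 6·r2
  [ 1  1    0    -2  |     -2 ]
  [ 0  1  1/7  -6/7  |  -10/7 ]
  [ 0  0  1/7  -6/7  |  -31/7 ]
  [ 0  0    0    -1  |     -5 ]
r3 := 7·r3
  [ 1  1    0    -2  |     -2 ]
  [ 0  1  1/7  -6/7  |  -10/7 ]
  [ 0  0    1    -6  |    -31 ]
  [ 0  0    0    -1  |     -5 ]
r4 := -1·r4
  [ 1  1    0    -2  |     -2 ]
  [ 0  1  1/7  -6/7  |  -10/7 ]
  [ 0  0    1    -6  |    -31 ]
  [ 0  0    0     1  |      5 ]
r3 := r3 + 6·r4
  [ 1  1    0    -2  |     -2 ]
  [ 0  1  1/7  -6/7  |  -10/7 ]
  [ 0  0    1     0  |     -1 ]
  [ 0  0    0     1  |      5 ]
r2 := r2 + 6/7·r4
  [ 1  1    0  -2  |    -2 ]
  [ 0  1  1/7   0  |  20/7 ]
  [ 0  0    1   0  |    -1 ]
  [ 0  0    0   1  |     5 ]
r1 := r1 + 2·r4
  [ 1  1    0  0  |     8 ]
  [ 0  1  1/7  0  |  20/7 ]
  [ 0  0    1  0  |    -1 ]
  [ 0  0    0  1  |     5 ]
r2 := r2 − 1/7·r3
  [ 1  1  0  0  |   8 ]
  [ 0  1  0  0  |   3 ]
  [ 0  0  1  0  |  -1 ]
  [ 0  0  0  1  |   5 ]
r1 := r1 − r2
  [ 1  0  0  0  |   5 ]
  [ 0  1  0  0  |   3 ]
  [ 0  0  1  0  |  -1 ]
  [ 0  0  0  1  |   5 ]
Reading off the last column: a = 5, b = 3, c = -1, d = 5.

(5, 3, -1, 5)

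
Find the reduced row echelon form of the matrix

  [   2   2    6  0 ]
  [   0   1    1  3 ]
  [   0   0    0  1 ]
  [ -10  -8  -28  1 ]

R1 → 1/2·R1
  [   1   1    3  0 ]
  [   0   1    1  3 ]
  [   0   0    0  1 ]
  [ -10  -8  -28  1 ]
R4 → R4 + 10·R1
  [ 1  1  3  0 ]
  [ 0  1  1  3 ]
  [ 0  0  0  1 ]
  [ 0  2  2  1 ]
R4 → R4 − 2·R2
  [ 1  1  3   0 ]
  [ 0  1  1   3 ]
  [ 0  0  0   1 ]
  [ 0  0  0  -5 ]
R4 → R4 + 5·R3
  [ 1  1  3  0 ]
  [ 0  1  1  3 ]
  [ 0  0  0  1 ]
  [ 0  0  0  0 ]
R2 → R2 − 3·R3
  [ 1  1  3  0 ]
  [ 0  1  1  0 ]
  [ 0  0  0  1 ]
  [ 0  0  0  0 ]
R1 → R1 − R2
  [ 1  0  2  0 ]
  [ 0  1  1  0 ]
  [ 0  0  0  1 ]
  [ 0  0  0  0 ]

[[1, 0, 2, 0], [0, 1, 1, 0], [0, 0, 0, 1], [0, 0, 0, 0]]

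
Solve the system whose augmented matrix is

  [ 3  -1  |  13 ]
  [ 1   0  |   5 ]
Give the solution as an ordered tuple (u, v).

(5, 2)

Multiply r1 by 1/3.
Subtract r1 from r2.
Multiply r2 by 3.
Add 1/3 times r2 to r1.
Reading off the last column: u = 5, v = 2.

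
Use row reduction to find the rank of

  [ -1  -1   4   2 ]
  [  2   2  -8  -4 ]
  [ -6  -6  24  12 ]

rank = 1

ρ1 ← -1·ρ1
  [  1   1  -4  -2 ]
  [  2   2  -8  -4 ]
  [ -6  -6  24  12 ]
ρ2 ← ρ2 − 2·ρ1
  [  1   1  -4  -2 ]
  [  0   0   0   0 ]
  [ -6  -6  24  12 ]
ρ3 ← ρ3 + 6·ρ1
  [ 1  1  -4  -2 ]
  [ 0  0   0   0 ]
  [ 0  0   0   0 ]
The reduced form has 1 nonzero row.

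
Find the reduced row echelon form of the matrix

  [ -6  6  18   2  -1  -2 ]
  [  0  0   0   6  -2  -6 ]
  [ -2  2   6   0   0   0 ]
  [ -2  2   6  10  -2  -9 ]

R1 := -1/6·R1
  [  1  -1  -3  -1/3  1/6  1/3 ]
  [  0   0   0     6   -2   -6 ]
  [ -2   2   6     0    0    0 ]
  [ -2   2   6    10   -2   -9 ]
R3 := R3 + 2·R1
  [  1  -1  -3  -1/3  1/6  1/3 ]
  [  0   0   0     6   -2   -6 ]
  [  0   0   0  -2/3  1/3  2/3 ]
  [ -2   2   6    10   -2   -9 ]
R4 := R4 + 2·R1
  [ 1  -1  -3  -1/3   1/6    1/3 ]
  [ 0   0   0     6    -2     -6 ]
  [ 0   0   0  -2/3   1/3    2/3 ]
  [ 0   0   0  28/3  -5/3  -25/3 ]
R2 := 1/6·R2
  [ 1  -1  -3  -1/3   1/6    1/3 ]
  [ 0   0   0     1  -1/3     -1 ]
  [ 0   0   0  -2/3   1/3    2/3 ]
  [ 0   0   0  28/3  -5/3  -25/3 ]
R3 := R3 + 2/3·R2
  [ 1  -1  -3  -1/3   1/6    1/3 ]
  [ 0   0   0     1  -1/3     -1 ]
  [ 0   0   0     0   1/9      0 ]
  [ 0   0   0  28/3  -5/3  -25/3 ]
R4 := R4 − 28/3·R2
  [ 1  -1  -3  -1/3   1/6  1/3 ]
  [ 0   0   0     1  -1/3   -1 ]
  [ 0   0   0     0   1/9    0 ]
  [ 0   0   0     0  13/9    1 ]
R3 := 9·R3
  [ 1  -1  -3  -1/3   1/6  1/3 ]
  [ 0   0   0     1  -1/3   -1 ]
  [ 0   0   0     0     1    0 ]
  [ 0   0   0     0  13/9    1 ]
R4 := R4 − 13/9·R3
  [ 1  -1  -3  -1/3   1/6  1/3 ]
  [ 0   0   0     1  -1/3   -1 ]
  [ 0   0   0     0     1    0 ]
  [ 0   0   0     0     0    1 ]
R2 := R2 + R4
  [ 1  -1  -3  -1/3   1/6  1/3 ]
  [ 0   0   0     1  -1/3    0 ]
  [ 0   0   0     0     1    0 ]
  [ 0   0   0     0     0    1 ]
R1 := R1 − 1/3·R4
  [ 1  -1  -3  -1/3   1/6  0 ]
  [ 0   0   0     1  -1/3  0 ]
  [ 0   0   0     0     1  0 ]
  [ 0   0   0     0     0  1 ]
R2 := R2 + 1/3·R3
  [ 1  -1  -3  -1/3  1/6  0 ]
  [ 0   0   0     1    0  0 ]
  [ 0   0   0     0    1  0 ]
  [ 0   0   0     0    0  1 ]
R1 := R1 − 1/6·R3
  [ 1  -1  -3  -1/3  0  0 ]
  [ 0   0   0     1  0  0 ]
  [ 0   0   0     0  1  0 ]
  [ 0   0   0     0  0  1 ]
R1 := R1 + 1/3·R2
  [ 1  -1  -3  0  0  0 ]
  [ 0   0   0  1  0  0 ]
  [ 0   0   0  0  1  0 ]
  [ 0   0   0  0  0  1 ]

[[1, -1, -3, 0, 0, 0], [0, 0, 0, 1, 0, 0], [0, 0, 0, 0, 1, 0], [0, 0, 0, 0, 0, 1]]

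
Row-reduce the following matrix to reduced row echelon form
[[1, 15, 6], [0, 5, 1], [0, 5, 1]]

R2 → 1/5·R2
  [ 1  15    6 ]
  [ 0   1  1/5 ]
  [ 0   5    1 ]
R3 → R3 − 5·R2
  [ 1  15    6 ]
  [ 0   1  1/5 ]
  [ 0   0    0 ]
R1 → R1 − 15·R2
  [ 1  0    3 ]
  [ 0  1  1/5 ]
  [ 0  0    0 ]

[[1, 0, 3], [0, 1, 1/5], [0, 0, 0]]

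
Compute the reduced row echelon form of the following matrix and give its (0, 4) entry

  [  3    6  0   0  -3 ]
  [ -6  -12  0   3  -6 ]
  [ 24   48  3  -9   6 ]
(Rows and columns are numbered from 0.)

R1 ← 1/3·R1
  [  1    2  0   0  -1 ]
  [ -6  -12  0   3  -6 ]
  [ 24   48  3  -9   6 ]
R2 ← R2 + 6·R1
  [  1   2  0   0   -1 ]
  [  0   0  0   3  -12 ]
  [ 24  48  3  -9    6 ]
R3 ← R3 − 24·R1
  [ 1  2  0   0   -1 ]
  [ 0  0  0   3  -12 ]
  [ 0  0  3  -9   30 ]
R2 <=> R3
  [ 1  2  0   0   -1 ]
  [ 0  0  3  -9   30 ]
  [ 0  0  0   3  -12 ]
R2 ← 1/3·R2
  [ 1  2  0   0   -1 ]
  [ 0  0  1  -3   10 ]
  [ 0  0  0   3  -12 ]
R3 ← 1/3·R3
  [ 1  2  0   0  -1 ]
  [ 0  0  1  -3  10 ]
  [ 0  0  0   1  -4 ]
R2 ← R2 + 3·R3
  [ 1  2  0  0  -1 ]
  [ 0  0  1  0  -2 ]
  [ 0  0  0  1  -4 ]

-1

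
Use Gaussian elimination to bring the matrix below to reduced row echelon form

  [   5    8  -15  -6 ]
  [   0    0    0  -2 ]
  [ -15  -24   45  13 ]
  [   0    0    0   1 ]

[[1, 8/5, -3, 0], [0, 0, 0, 1], [0, 0, 0, 0], [0, 0, 0, 0]]

ρ1 := 1/5·ρ1
ρ3 := ρ3 + 15·ρ1
ρ2 := -1/2·ρ2
ρ3 := ρ3 + 5·ρ2
ρ4 := ρ4 − ρ2
ρ1 := ρ1 + 6/5·ρ2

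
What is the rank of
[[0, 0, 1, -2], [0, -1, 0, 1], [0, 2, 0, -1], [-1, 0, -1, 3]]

rank = 4

r1 ↔ r4
  [ -1   0  -1   3 ]
  [  0  -1   0   1 ]
  [  0   2   0  -1 ]
  [  0   0   1  -2 ]
r1 -> -1·r1
  [ 1   0  1  -3 ]
  [ 0  -1  0   1 ]
  [ 0   2  0  -1 ]
  [ 0   0  1  -2 ]
r2 -> -1·r2
  [ 1  0  1  -3 ]
  [ 0  1  0  -1 ]
  [ 0  2  0  -1 ]
  [ 0  0  1  -2 ]
r3 -> r3 − 2·r2
  [ 1  0  1  -3 ]
  [ 0  1  0  -1 ]
  [ 0  0  0   1 ]
  [ 0  0  1  -2 ]
r3 ↔ r4
  [ 1  0  1  -3 ]
  [ 0  1  0  -1 ]
  [ 0  0  1  -2 ]
  [ 0  0  0   1 ]
r3 -> r3 + 2·r4
  [ 1  0  1  -3 ]
  [ 0  1  0  -1 ]
  [ 0  0  1   0 ]
  [ 0  0  0   1 ]
r2 -> r2 + r4
  [ 1  0  1  -3 ]
  [ 0  1  0   0 ]
  [ 0  0  1   0 ]
  [ 0  0  0   1 ]
r1 -> r1 + 3·r4
  [ 1  0  1  0 ]
  [ 0  1  0  0 ]
  [ 0  0  1  0 ]
  [ 0  0  0  1 ]
r1 -> r1 − r3
  [ 1  0  0  0 ]
  [ 0  1  0  0 ]
  [ 0  0  1  0 ]
  [ 0  0  0  1 ]
The reduced form has 4 nonzero rows.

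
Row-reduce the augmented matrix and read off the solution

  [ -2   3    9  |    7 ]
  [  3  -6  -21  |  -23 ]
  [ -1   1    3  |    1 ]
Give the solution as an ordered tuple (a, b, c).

(4, 0, 5/3)

R1 → -1/2·R1
R2 → R2 − 3·R1
R3 → R3 + R1
R2 → -2/3·R2
R3 → R3 + 1/2·R2
R2 → R2 − 5·R3
R1 → R1 + 9/2·R3
R1 → R1 + 3/2·R2
Reading off the last column: a = 4, b = 0, c = 5/3.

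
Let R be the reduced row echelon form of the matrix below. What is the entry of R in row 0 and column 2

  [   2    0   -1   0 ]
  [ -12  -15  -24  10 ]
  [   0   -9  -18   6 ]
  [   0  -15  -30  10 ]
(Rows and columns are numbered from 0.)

ρ1 ← 1/2·ρ1
  [   1    0  -1/2   0 ]
  [ -12  -15   -24  10 ]
  [   0   -9   -18   6 ]
  [   0  -15   -30  10 ]
ρ2 ← ρ2 + 12·ρ1
  [ 1    0  -1/2   0 ]
  [ 0  -15   -30  10 ]
  [ 0   -9   -18   6 ]
  [ 0  -15   -30  10 ]
ρ2 ← -1/15·ρ2
  [ 1    0  -1/2     0 ]
  [ 0    1     2  -2/3 ]
  [ 0   -9   -18     6 ]
  [ 0  -15   -30    10 ]
ρ3 ← ρ3 + 9·ρ2
  [ 1    0  -1/2     0 ]
  [ 0    1     2  -2/3 ]
  [ 0    0     0     0 ]
  [ 0  -15   -30    10 ]
ρ4 ← ρ4 + 15·ρ2
  [ 1  0  -1/2     0 ]
  [ 0  1     2  -2/3 ]
  [ 0  0     0     0 ]
  [ 0  0     0     0 ]

-1/2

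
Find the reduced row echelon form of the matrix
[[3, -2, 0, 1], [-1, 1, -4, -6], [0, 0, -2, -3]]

r1 := 1/3·r1
  [  1  -2/3   0  1/3 ]
  [ -1     1  -4   -6 ]
  [  0     0  -2   -3 ]
r2 := r2 + r1
  [ 1  -2/3   0    1/3 ]
  [ 0   1/3  -4  -17/3 ]
  [ 0     0  -2     -3 ]
r2 := 3·r2
  [ 1  -2/3    0  1/3 ]
  [ 0     1  -12  -17 ]
  [ 0     0   -2   -3 ]
r3 := -1/2·r3
  [ 1  -2/3    0  1/3 ]
  [ 0     1  -12  -17 ]
  [ 0     0    1  3/2 ]
r2 := r2 + 12·r3
  [ 1  -2/3  0  1/3 ]
  [ 0     1  0    1 ]
  [ 0     0  1  3/2 ]
r1 := r1 + 2/3·r2
  [ 1  0  0    1 ]
  [ 0  1  0    1 ]
  [ 0  0  1  3/2 ]

[[1, 0, 0, 1], [0, 1, 0, 1], [0, 0, 1, 3/2]]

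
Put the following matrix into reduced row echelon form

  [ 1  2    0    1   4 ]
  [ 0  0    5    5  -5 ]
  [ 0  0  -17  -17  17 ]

[[1, 2, 0, 1, 4], [0, 0, 1, 1, -1], [0, 0, 0, 0, 0]]

R2 := 1/5·R2
  [ 1  2    0    1   4 ]
  [ 0  0    1    1  -1 ]
  [ 0  0  -17  -17  17 ]
R3 := R3 + 17·R2
  [ 1  2  0  1   4 ]
  [ 0  0  1  1  -1 ]
  [ 0  0  0  0   0 ]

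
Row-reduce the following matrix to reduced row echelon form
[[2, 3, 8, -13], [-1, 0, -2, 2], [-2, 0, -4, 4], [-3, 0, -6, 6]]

Multiply R1 by 1/2.
  [  1  3/2   4  -13/2 ]
  [ -1    0  -2      2 ]
  [ -2    0  -4      4 ]
  [ -3    0  -6      6 ]
Add R1 to R2.
  [  1  3/2   4  -13/2 ]
  [  0  3/2   2   -9/2 ]
  [ -2    0  -4      4 ]
  [ -3    0  -6      6 ]
Add 2 times R1 to R3.
  [  1  3/2   4  -13/2 ]
  [  0  3/2   2   -9/2 ]
  [  0    3   4     -9 ]
  [ -3    0  -6      6 ]
Add 3 times R1 to R4.
  [ 1  3/2  4  -13/2 ]
  [ 0  3/2  2   -9/2 ]
  [ 0    3  4     -9 ]
  [ 0  9/2  6  -27/2 ]
Multiply R2 by 2/3.
  [ 1  3/2    4  -13/2 ]
  [ 0    1  4/3     -3 ]
  [ 0    3    4     -9 ]
  [ 0  9/2    6  -27/2 ]
Subtract 3 times R2 from R3.
  [ 1  3/2    4  -13/2 ]
  [ 0    1  4/3     -3 ]
  [ 0    0    0      0 ]
  [ 0  9/2    6  -27/2 ]
Subtract 9/2 times R2 from R4.
  [ 1  3/2    4  -13/2 ]
  [ 0    1  4/3     -3 ]
  [ 0    0    0      0 ]
  [ 0    0    0      0 ]
Subtract 3/2 times R2 from R1.
  [ 1  0    2  -2 ]
  [ 0  1  4/3  -3 ]
  [ 0  0    0   0 ]
  [ 0  0    0   0 ]

[[1, 0, 2, -2], [0, 1, 4/3, -3], [0, 0, 0, 0], [0, 0, 0, 0]]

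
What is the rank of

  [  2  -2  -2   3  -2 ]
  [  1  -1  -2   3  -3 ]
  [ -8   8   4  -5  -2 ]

rank = 3

R1 ← 1/2·R1
  [  1  -1  -1  3/2  -1 ]
  [  1  -1  -2    3  -3 ]
  [ -8   8   4   -5  -2 ]
R2 ← R2 − R1
  [  1  -1  -1  3/2  -1 ]
  [  0   0  -1  3/2  -2 ]
  [ -8   8   4   -5  -2 ]
R3 ← R3 + 8·R1
  [ 1  -1  -1  3/2   -1 ]
  [ 0   0  -1  3/2   -2 ]
  [ 0   0  -4    7  -10 ]
R2 ← -1·R2
  [ 1  -1  -1   3/2   -1 ]
  [ 0   0   1  -3/2    2 ]
  [ 0   0  -4     7  -10 ]
R3 ← R3 + 4·R2
  [ 1  -1  -1   3/2  -1 ]
  [ 0   0   1  -3/2   2 ]
  [ 0   0   0     1  -2 ]
R2 ← R2 + 3/2·R3
  [ 1  -1  -1  3/2  -1 ]
  [ 0   0   1    0  -1 ]
  [ 0   0   0    1  -2 ]
R1 ← R1 − 3/2·R3
  [ 1  -1  -1  0   2 ]
  [ 0   0   1  0  -1 ]
  [ 0   0   0  1  -2 ]
R1 ← R1 + R2
  [ 1  -1  0  0   1 ]
  [ 0   0  1  0  -1 ]
  [ 0   0  0  1  -2 ]
The reduced form has 3 nonzero rows.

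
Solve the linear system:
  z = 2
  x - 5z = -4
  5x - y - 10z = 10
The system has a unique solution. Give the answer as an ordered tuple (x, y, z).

(6, 0, 2)

Form the augmented matrix and row-reduce:
  [ 0   0    1  |   2 ]
  [ 1   0   -5  |  -4 ]
  [ 5  -1  -10  |  10 ]
Swap ρ1 and ρ2.
Subtract 5 times ρ1 from ρ3.
Swap ρ2 and ρ3.
Multiply ρ2 by -1.
Add 15 times ρ3 to ρ2.
Add 5 times ρ3 to ρ1.
Reading off the last column: x = 6, y = 0, z = 2.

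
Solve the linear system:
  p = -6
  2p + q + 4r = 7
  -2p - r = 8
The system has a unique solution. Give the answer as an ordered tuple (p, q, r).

(-6, 3, 4)

Form the augmented matrix and row-reduce:
  [  1  0   0  |  -6 ]
  [  2  1   4  |   7 ]
  [ -2  0  -1  |   8 ]
ρ2 ← ρ2 − 2·ρ1
ρ3 ← ρ3 + 2·ρ1
ρ3 ← -1·ρ3
ρ2 ← ρ2 − 4·ρ3
Reading off the last column: p = -6, q = 3, r = 4.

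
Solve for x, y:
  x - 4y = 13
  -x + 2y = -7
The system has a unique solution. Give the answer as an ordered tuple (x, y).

Form the augmented matrix and row-reduce:
  [  1  -4  |  13 ]
  [ -1   2  |  -7 ]
Add r1 to r2.
  [ 1  -4  |  13 ]
  [ 0  -2  |   6 ]
Multiply r2 by -1/2.
  [ 1  -4  |  13 ]
  [ 0   1  |  -3 ]
Add 4 times r2 to r1.
  [ 1  0  |   1 ]
  [ 0  1  |  -3 ]
Reading off the last column: x = 1, y = -3.

(1, -3)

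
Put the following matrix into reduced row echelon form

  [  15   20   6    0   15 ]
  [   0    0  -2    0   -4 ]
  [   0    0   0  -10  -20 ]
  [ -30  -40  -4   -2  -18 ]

r1 ← 1/15·r1
  [   1  4/3  2/5    0    1 ]
  [   0    0   -2    0   -4 ]
  [   0    0    0  -10  -20 ]
  [ -30  -40   -4   -2  -18 ]
r4 ← r4 + 30·r1
  [ 1  4/3  2/5    0    1 ]
  [ 0    0   -2    0   -4 ]
  [ 0    0    0  -10  -20 ]
  [ 0    0    8   -2   12 ]
r2 ← -1/2·r2
  [ 1  4/3  2/5    0    1 ]
  [ 0    0    1    0    2 ]
  [ 0    0    0  -10  -20 ]
  [ 0    0    8   -2   12 ]
r4 ← r4 − 8·r2
  [ 1  4/3  2/5    0    1 ]
  [ 0    0    1    0    2 ]
  [ 0    0    0  -10  -20 ]
  [ 0    0    0   -2   -4 ]
r3 ← -1/10·r3
  [ 1  4/3  2/5   0   1 ]
  [ 0    0    1   0   2 ]
  [ 0    0    0   1   2 ]
  [ 0    0    0  -2  -4 ]
r4 ← r4 + 2·r3
  [ 1  4/3  2/5  0  1 ]
  [ 0    0    1  0  2 ]
  [ 0    0    0  1  2 ]
  [ 0    0    0  0  0 ]
r1 ← r1 − 2/5·r2
  [ 1  4/3  0  0  1/5 ]
  [ 0    0  1  0    2 ]
  [ 0    0  0  1    2 ]
  [ 0    0  0  0    0 ]

[[1, 4/3, 0, 0, 1/5], [0, 0, 1, 0, 2], [0, 0, 0, 1, 2], [0, 0, 0, 0, 0]]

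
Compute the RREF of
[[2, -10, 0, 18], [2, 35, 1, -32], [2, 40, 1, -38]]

R1 → 1/2·R1
  [ 1  -5  0    9 ]
  [ 2  35  1  -32 ]
  [ 2  40  1  -38 ]
R2 → R2 − 2·R1
  [ 1  -5  0    9 ]
  [ 0  45  1  -50 ]
  [ 2  40  1  -38 ]
R3 → R3 − 2·R1
  [ 1  -5  0    9 ]
  [ 0  45  1  -50 ]
  [ 0  50  1  -56 ]
R2 → 1/45·R2
  [ 1  -5     0      9 ]
  [ 0   1  1/45  -10/9 ]
  [ 0  50     1    -56 ]
R3 → R3 − 50·R2
  [ 1  -5     0      9 ]
  [ 0   1  1/45  -10/9 ]
  [ 0   0  -1/9   -4/9 ]
R3 → -9·R3
  [ 1  -5     0      9 ]
  [ 0   1  1/45  -10/9 ]
  [ 0   0     1      4 ]
R2 → R2 − 1/45·R3
  [ 1  -5  0     9 ]
  [ 0   1  0  -6/5 ]
  [ 0   0  1     4 ]
R1 → R1 + 5·R2
  [ 1  0  0     3 ]
  [ 0  1  0  -6/5 ]
  [ 0  0  1     4 ]

[[1, 0, 0, 3], [0, 1, 0, -6/5], [0, 0, 1, 4]]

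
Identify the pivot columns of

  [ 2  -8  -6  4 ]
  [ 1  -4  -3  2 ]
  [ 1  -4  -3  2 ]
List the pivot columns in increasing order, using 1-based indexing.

Multiply r1 by 1/2.
  [ 1  -4  -3  2 ]
  [ 1  -4  -3  2 ]
  [ 1  -4  -3  2 ]
Subtract r1 from r2.
  [ 1  -4  -3  2 ]
  [ 0   0   0  0 ]
  [ 1  -4  -3  2 ]
Subtract r1 from r3.
  [ 1  -4  -3  2 ]
  [ 0   0   0  0 ]
  [ 0   0   0  0 ]
Pivot columns are the columns containing a leading 1.

1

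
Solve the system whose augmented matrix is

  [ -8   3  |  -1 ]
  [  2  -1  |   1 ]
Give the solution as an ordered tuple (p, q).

R1 ← -1/8·R1
  [ 1  -3/8  |  1/8 ]
  [ 2    -1  |    1 ]
R2 ← R2 − 2·R1
  [ 1  -3/8  |  1/8 ]
  [ 0  -1/4  |  3/4 ]
R2 ← -4·R2
  [ 1  -3/8  |  1/8 ]
  [ 0     1  |   -3 ]
R1 ← R1 + 3/8·R2
  [ 1  0  |  -1 ]
  [ 0  1  |  -3 ]
Reading off the last column: p = -1, q = -3.

(-1, -3)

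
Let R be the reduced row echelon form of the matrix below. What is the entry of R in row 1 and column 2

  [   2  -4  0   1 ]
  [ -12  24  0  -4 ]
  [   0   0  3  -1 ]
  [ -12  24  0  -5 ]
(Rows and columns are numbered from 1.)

-2

ρ1 -> 1/2·ρ1
  [   1  -2  0  1/2 ]
  [ -12  24  0   -4 ]
  [   0   0  3   -1 ]
  [ -12  24  0   -5 ]
ρ2 -> ρ2 + 12·ρ1
  [   1  -2  0  1/2 ]
  [   0   0  0    2 ]
  [   0   0  3   -1 ]
  [ -12  24  0   -5 ]
ρ4 -> ρ4 + 12·ρ1
  [ 1  -2  0  1/2 ]
  [ 0   0  0    2 ]
  [ 0   0  3   -1 ]
  [ 0   0  0    1 ]
ρ2 ↔ ρ3
  [ 1  -2  0  1/2 ]
  [ 0   0  3   -1 ]
  [ 0   0  0    2 ]
  [ 0   0  0    1 ]
ρ2 -> 1/3·ρ2
  [ 1  -2  0   1/2 ]
  [ 0   0  1  -1/3 ]
  [ 0   0  0     2 ]
  [ 0   0  0     1 ]
ρ3 -> 1/2·ρ3
  [ 1  -2  0   1/2 ]
  [ 0   0  1  -1/3 ]
  [ 0   0  0     1 ]
  [ 0   0  0     1 ]
ρ4 -> ρ4 − ρ3
  [ 1  -2  0   1/2 ]
  [ 0   0  1  -1/3 ]
  [ 0   0  0     1 ]
  [ 0   0  0     0 ]
ρ2 -> ρ2 + 1/3·ρ3
  [ 1  -2  0  1/2 ]
  [ 0   0  1    0 ]
  [ 0   0  0    1 ]
  [ 0   0  0    0 ]
ρ1 -> ρ1 − 1/2·ρ3
  [ 1  -2  0  0 ]
  [ 0   0  1  0 ]
  [ 0   0  0  1 ]
  [ 0   0  0  0 ]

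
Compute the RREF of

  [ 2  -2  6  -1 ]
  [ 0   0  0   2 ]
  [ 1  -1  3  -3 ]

Multiply R1 by 1/2.
  [ 1  -1  3  -1/2 ]
  [ 0   0  0     2 ]
  [ 1  -1  3    -3 ]
Subtract R1 from R3.
  [ 1  -1  3  -1/2 ]
  [ 0   0  0     2 ]
  [ 0   0  0  -5/2 ]
Multiply R2 by 1/2.
  [ 1  -1  3  -1/2 ]
  [ 0   0  0     1 ]
  [ 0   0  0  -5/2 ]
Add 5/2 times R2 to R3.
  [ 1  -1  3  -1/2 ]
  [ 0   0  0     1 ]
  [ 0   0  0     0 ]
Add 1/2 times R2 to R1.
  [ 1  -1  3  0 ]
  [ 0   0  0  1 ]
  [ 0   0  0  0 ]

[[1, -1, 3, 0], [0, 0, 0, 1], [0, 0, 0, 0]]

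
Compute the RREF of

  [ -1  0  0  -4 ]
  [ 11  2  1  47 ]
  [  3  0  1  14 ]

[[1, 0, 0, 4], [0, 1, 0, 1/2], [0, 0, 1, 2]]

r1 := -1·r1
  [  1  0  0   4 ]
  [ 11  2  1  47 ]
  [  3  0  1  14 ]
r2 := r2 − 11·r1
  [ 1  0  0   4 ]
  [ 0  2  1   3 ]
  [ 3  0  1  14 ]
r3 := r3 − 3·r1
  [ 1  0  0  4 ]
  [ 0  2  1  3 ]
  [ 0  0  1  2 ]
r2 := 1/2·r2
  [ 1  0    0    4 ]
  [ 0  1  1/2  3/2 ]
  [ 0  0    1    2 ]
r2 := r2 − 1/2·r3
  [ 1  0  0    4 ]
  [ 0  1  0  1/2 ]
  [ 0  0  1    2 ]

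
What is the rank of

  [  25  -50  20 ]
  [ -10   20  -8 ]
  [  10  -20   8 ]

rank = 1

Multiply ρ1 by 1/25.
  [   1   -2  4/5 ]
  [ -10   20   -8 ]
  [  10  -20    8 ]
Add 10 times ρ1 to ρ2.
  [  1   -2  4/5 ]
  [  0    0    0 ]
  [ 10  -20    8 ]
Subtract 10 times ρ1 from ρ3.
  [ 1  -2  4/5 ]
  [ 0   0    0 ]
  [ 0   0    0 ]
The reduced form has 1 nonzero row.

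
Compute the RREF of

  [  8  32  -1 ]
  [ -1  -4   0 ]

Multiply R1 by 1/8.
  [  1   4  -1/8 ]
  [ -1  -4     0 ]
Add R1 to R2.
  [ 1  4  -1/8 ]
  [ 0  0  -1/8 ]
Multiply R2 by -8.
  [ 1  4  -1/8 ]
  [ 0  0     1 ]
Add 1/8 times R2 to R1.
  [ 1  4  0 ]
  [ 0  0  1 ]

[[1, 4, 0], [0, 0, 1]]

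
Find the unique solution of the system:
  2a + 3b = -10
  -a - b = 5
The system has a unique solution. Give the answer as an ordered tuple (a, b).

Form the augmented matrix and row-reduce:
  [  2   3  |  -10 ]
  [ -1  -1  |    5 ]
R1 -> 1/2·R1
  [  1  3/2  |  -5 ]
  [ -1   -1  |   5 ]
R2 -> R2 + R1
  [ 1  3/2  |  -5 ]
  [ 0  1/2  |   0 ]
R2 -> 2·R2
  [ 1  3/2  |  -5 ]
  [ 0    1  |   0 ]
R1 -> R1 − 3/2·R2
  [ 1  0  |  -5 ]
  [ 0  1  |   0 ]
Reading off the last column: a = -5, b = 0.

(-5, 0)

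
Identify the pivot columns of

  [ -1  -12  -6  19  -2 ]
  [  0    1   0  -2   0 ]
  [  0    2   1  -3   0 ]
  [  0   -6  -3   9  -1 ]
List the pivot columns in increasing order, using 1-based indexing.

r1 → -1·r1
r3 → r3 − 2·r2
r4 → r4 + 6·r2
r4 → r4 + 3·r3
r4 → -1·r4
r1 → r1 − 2·r4
r1 → r1 − 6·r3
r1 → r1 − 12·r2
Pivot columns are the columns containing a leading 1.

1, 2, 3, 5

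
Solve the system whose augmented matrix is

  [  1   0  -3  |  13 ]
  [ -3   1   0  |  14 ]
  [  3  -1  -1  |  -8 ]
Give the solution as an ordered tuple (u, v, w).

(-5, -1, -6)

Add 3 times R1 to R2.
  [ 1   0  -3  |  13 ]
  [ 0   1  -9  |  53 ]
  [ 3  -1  -1  |  -8 ]
Subtract 3 times R1 from R3.
  [ 1   0  -3  |   13 ]
  [ 0   1  -9  |   53 ]
  [ 0  -1   8  |  -47 ]
Add R2 to R3.
  [ 1  0  -3  |  13 ]
  [ 0  1  -9  |  53 ]
  [ 0  0  -1  |   6 ]
Multiply R3 by -1.
  [ 1  0  -3  |  13 ]
  [ 0  1  -9  |  53 ]
  [ 0  0   1  |  -6 ]
Add 9 times R3 to R2.
  [ 1  0  -3  |  13 ]
  [ 0  1   0  |  -1 ]
  [ 0  0   1  |  -6 ]
Add 3 times R3 to R1.
  [ 1  0  0  |  -5 ]
  [ 0  1  0  |  -1 ]
  [ 0  0  1  |  -6 ]
Reading off the last column: u = -5, v = -1, w = -6.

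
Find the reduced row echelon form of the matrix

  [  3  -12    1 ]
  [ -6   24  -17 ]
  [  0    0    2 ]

ρ1 -> 1/3·ρ1
  [  1  -4  1/3 ]
  [ -6  24  -17 ]
  [  0   0    2 ]
ρ2 -> ρ2 + 6·ρ1
  [ 1  -4  1/3 ]
  [ 0   0  -15 ]
  [ 0   0    2 ]
ρ2 -> -1/15·ρ2
  [ 1  -4  1/3 ]
  [ 0   0    1 ]
  [ 0   0    2 ]
ρ3 -> ρ3 − 2·ρ2
  [ 1  -4  1/3 ]
  [ 0   0    1 ]
  [ 0   0    0 ]
ρ1 -> ρ1 − 1/3·ρ2
  [ 1  -4  0 ]
  [ 0   0  1 ]
  [ 0   0  0 ]

[[1, -4, 0], [0, 0, 1], [0, 0, 0]]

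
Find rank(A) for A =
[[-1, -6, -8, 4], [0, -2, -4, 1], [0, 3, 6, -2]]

R1 ← -1·R1
  [ 1   6   8  -4 ]
  [ 0  -2  -4   1 ]
  [ 0   3   6  -2 ]
R2 ← -1/2·R2
  [ 1  6  8    -4 ]
  [ 0  1  2  -1/2 ]
  [ 0  3  6    -2 ]
R3 ← R3 − 3·R2
  [ 1  6  8    -4 ]
  [ 0  1  2  -1/2 ]
  [ 0  0  0  -1/2 ]
R3 ← -2·R3
  [ 1  6  8    -4 ]
  [ 0  1  2  -1/2 ]
  [ 0  0  0     1 ]
R2 ← R2 + 1/2·R3
  [ 1  6  8  -4 ]
  [ 0  1  2   0 ]
  [ 0  0  0   1 ]
R1 ← R1 + 4·R3
  [ 1  6  8  0 ]
  [ 0  1  2  0 ]
  [ 0  0  0  1 ]
R1 ← R1 − 6·R2
  [ 1  0  -4  0 ]
  [ 0  1   2  0 ]
  [ 0  0   0  1 ]
The reduced form has 3 nonzero rows.

rank = 3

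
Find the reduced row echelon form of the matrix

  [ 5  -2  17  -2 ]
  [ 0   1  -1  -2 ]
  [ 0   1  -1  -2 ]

R1 -> 1/5·R1
  [ 1  -2/5  17/5  -2/5 ]
  [ 0     1    -1    -2 ]
  [ 0     1    -1    -2 ]
R3 -> R3 − R2
  [ 1  -2/5  17/5  -2/5 ]
  [ 0     1    -1    -2 ]
  [ 0     0     0     0 ]
R1 -> R1 + 2/5·R2
  [ 1  0   3  -6/5 ]
  [ 0  1  -1    -2 ]
  [ 0  0   0     0 ]

[[1, 0, 3, -6/5], [0, 1, -1, -2], [0, 0, 0, 0]]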